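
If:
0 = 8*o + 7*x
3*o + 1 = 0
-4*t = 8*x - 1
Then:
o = -1/3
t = -43/84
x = 8/21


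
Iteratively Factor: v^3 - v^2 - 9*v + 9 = (v + 3)*(v^2 - 4*v + 3) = (v - 3)*(v + 3)*(v - 1)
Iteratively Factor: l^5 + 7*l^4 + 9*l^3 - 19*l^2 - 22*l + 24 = (l - 1)*(l^4 + 8*l^3 + 17*l^2 - 2*l - 24) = (l - 1)*(l + 3)*(l^3 + 5*l^2 + 2*l - 8) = (l - 1)*(l + 3)*(l + 4)*(l^2 + l - 2) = (l - 1)*(l + 2)*(l + 3)*(l + 4)*(l - 1)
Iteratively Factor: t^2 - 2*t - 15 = (t + 3)*(t - 5)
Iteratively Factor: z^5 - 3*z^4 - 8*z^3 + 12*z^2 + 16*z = (z + 1)*(z^4 - 4*z^3 - 4*z^2 + 16*z) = (z - 4)*(z + 1)*(z^3 - 4*z) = z*(z - 4)*(z + 1)*(z^2 - 4) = z*(z - 4)*(z + 1)*(z + 2)*(z - 2)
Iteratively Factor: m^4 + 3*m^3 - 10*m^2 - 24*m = (m - 3)*(m^3 + 6*m^2 + 8*m) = (m - 3)*(m + 2)*(m^2 + 4*m) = (m - 3)*(m + 2)*(m + 4)*(m)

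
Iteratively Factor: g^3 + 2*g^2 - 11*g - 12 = (g - 3)*(g^2 + 5*g + 4) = (g - 3)*(g + 1)*(g + 4)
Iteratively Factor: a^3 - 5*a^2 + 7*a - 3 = (a - 1)*(a^2 - 4*a + 3) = (a - 1)^2*(a - 3)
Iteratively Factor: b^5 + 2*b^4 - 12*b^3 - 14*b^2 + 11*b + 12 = (b - 1)*(b^4 + 3*b^3 - 9*b^2 - 23*b - 12) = (b - 1)*(b + 1)*(b^3 + 2*b^2 - 11*b - 12) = (b - 3)*(b - 1)*(b + 1)*(b^2 + 5*b + 4) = (b - 3)*(b - 1)*(b + 1)^2*(b + 4)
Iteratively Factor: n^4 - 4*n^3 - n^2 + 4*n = (n + 1)*(n^3 - 5*n^2 + 4*n) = (n - 4)*(n + 1)*(n^2 - n) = (n - 4)*(n - 1)*(n + 1)*(n)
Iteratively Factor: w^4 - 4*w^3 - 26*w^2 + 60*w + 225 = (w + 3)*(w^3 - 7*w^2 - 5*w + 75) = (w - 5)*(w + 3)*(w^2 - 2*w - 15) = (w - 5)*(w + 3)^2*(w - 5)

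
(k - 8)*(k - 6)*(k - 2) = k^3 - 16*k^2 + 76*k - 96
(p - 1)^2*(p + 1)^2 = p^4 - 2*p^2 + 1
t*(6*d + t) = 6*d*t + t^2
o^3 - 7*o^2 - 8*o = o*(o - 8)*(o + 1)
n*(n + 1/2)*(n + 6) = n^3 + 13*n^2/2 + 3*n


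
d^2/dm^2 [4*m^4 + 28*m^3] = 24*m*(2*m + 7)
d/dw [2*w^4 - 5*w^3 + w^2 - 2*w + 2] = 8*w^3 - 15*w^2 + 2*w - 2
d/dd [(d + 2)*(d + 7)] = 2*d + 9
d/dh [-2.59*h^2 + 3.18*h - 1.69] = 3.18 - 5.18*h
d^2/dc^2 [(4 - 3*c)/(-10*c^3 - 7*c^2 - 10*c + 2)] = 2*(900*c^5 - 1770*c^4 - 2393*c^3 - 1428*c^2 - 954*c - 396)/(1000*c^9 + 2100*c^8 + 4470*c^7 + 3943*c^6 + 3630*c^5 + 606*c^4 + 280*c^3 - 516*c^2 + 120*c - 8)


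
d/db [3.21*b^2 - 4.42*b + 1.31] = 6.42*b - 4.42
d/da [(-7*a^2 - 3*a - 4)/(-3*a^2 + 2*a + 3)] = (-23*a^2 - 66*a - 1)/(9*a^4 - 12*a^3 - 14*a^2 + 12*a + 9)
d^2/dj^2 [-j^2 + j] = -2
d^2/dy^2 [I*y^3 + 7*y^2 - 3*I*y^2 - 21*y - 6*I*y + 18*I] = 6*I*y + 14 - 6*I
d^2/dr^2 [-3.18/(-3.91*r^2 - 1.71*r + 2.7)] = (-97.232316*r^2 - 42.523596*r + 3.18*(7.82*r + 1.71)*(15.64*r + 3.42) + 67.14252)/(3.91*r^2 + 1.71*r - 2.7)^3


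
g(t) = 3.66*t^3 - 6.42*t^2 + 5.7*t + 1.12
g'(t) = 10.98*t^2 - 12.84*t + 5.7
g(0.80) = 3.45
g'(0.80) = 2.46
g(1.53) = 7.92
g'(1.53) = 11.76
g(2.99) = 58.60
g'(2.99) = 65.47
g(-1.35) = -27.28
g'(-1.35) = 43.05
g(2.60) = 36.87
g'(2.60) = 46.54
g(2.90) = 52.92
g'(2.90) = 60.81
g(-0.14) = 0.19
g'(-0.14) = 7.71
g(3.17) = 71.26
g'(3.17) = 75.33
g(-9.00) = -3238.34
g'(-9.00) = 1010.64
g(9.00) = 2200.54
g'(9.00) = 779.52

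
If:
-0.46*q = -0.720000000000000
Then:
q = 1.57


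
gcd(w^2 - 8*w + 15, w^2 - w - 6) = w - 3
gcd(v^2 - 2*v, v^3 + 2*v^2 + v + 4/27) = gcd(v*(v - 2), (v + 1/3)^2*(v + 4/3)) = 1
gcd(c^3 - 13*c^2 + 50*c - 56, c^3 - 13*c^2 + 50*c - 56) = c^3 - 13*c^2 + 50*c - 56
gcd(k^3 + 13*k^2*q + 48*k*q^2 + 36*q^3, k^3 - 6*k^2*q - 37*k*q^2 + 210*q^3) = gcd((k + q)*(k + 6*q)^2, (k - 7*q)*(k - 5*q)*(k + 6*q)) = k + 6*q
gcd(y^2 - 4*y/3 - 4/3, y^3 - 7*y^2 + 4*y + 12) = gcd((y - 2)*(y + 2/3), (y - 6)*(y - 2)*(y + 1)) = y - 2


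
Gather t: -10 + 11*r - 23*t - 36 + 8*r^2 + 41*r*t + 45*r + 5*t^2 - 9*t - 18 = 8*r^2 + 56*r + 5*t^2 + t*(41*r - 32) - 64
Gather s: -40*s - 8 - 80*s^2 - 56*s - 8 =-80*s^2 - 96*s - 16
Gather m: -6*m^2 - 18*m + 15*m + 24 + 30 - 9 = -6*m^2 - 3*m + 45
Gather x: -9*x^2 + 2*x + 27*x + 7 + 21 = -9*x^2 + 29*x + 28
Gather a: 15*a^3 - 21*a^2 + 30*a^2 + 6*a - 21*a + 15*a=15*a^3 + 9*a^2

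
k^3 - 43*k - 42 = (k - 7)*(k + 1)*(k + 6)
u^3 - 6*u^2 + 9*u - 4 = (u - 4)*(u - 1)^2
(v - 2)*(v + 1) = v^2 - v - 2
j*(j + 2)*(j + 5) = j^3 + 7*j^2 + 10*j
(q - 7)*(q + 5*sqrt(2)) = q^2 - 7*q + 5*sqrt(2)*q - 35*sqrt(2)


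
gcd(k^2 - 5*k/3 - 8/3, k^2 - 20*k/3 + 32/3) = k - 8/3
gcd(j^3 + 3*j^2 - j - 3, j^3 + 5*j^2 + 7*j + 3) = j^2 + 4*j + 3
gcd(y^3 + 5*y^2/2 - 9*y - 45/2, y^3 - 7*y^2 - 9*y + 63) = y^2 - 9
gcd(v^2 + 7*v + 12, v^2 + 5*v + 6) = v + 3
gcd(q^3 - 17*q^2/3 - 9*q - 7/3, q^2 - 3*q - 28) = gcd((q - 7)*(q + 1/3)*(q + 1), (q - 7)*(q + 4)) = q - 7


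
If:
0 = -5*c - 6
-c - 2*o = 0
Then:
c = -6/5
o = 3/5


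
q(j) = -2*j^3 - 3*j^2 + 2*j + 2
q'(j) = -6*j^2 - 6*j + 2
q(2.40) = -38.13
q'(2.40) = -46.96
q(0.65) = 1.48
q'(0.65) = -4.44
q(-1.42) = -1.16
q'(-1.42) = -1.58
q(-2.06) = 2.63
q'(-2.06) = -11.10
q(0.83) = 0.45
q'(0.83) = -7.11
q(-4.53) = 117.30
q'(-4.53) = -93.95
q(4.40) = -217.65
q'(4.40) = -140.56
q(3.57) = -120.09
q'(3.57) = -95.89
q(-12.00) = 3002.00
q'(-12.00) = -790.00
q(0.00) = 2.00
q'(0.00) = 2.00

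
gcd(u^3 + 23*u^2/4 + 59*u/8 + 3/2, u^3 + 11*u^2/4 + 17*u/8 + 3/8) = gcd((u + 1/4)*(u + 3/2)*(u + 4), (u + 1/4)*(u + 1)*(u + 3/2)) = u^2 + 7*u/4 + 3/8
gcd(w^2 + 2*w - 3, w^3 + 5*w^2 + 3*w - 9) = w^2 + 2*w - 3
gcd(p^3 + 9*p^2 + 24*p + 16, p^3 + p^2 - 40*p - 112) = p^2 + 8*p + 16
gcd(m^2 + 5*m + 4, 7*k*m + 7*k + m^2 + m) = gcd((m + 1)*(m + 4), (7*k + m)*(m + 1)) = m + 1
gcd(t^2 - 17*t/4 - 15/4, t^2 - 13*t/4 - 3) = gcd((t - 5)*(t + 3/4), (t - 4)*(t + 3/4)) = t + 3/4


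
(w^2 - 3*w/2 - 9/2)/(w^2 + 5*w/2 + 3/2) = (w - 3)/(w + 1)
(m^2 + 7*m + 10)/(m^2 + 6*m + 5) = (m + 2)/(m + 1)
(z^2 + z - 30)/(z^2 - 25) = (z + 6)/(z + 5)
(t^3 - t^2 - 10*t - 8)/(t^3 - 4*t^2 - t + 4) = (t + 2)/(t - 1)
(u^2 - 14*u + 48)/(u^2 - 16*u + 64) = (u - 6)/(u - 8)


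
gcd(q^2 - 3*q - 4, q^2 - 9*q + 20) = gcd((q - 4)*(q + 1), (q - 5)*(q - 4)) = q - 4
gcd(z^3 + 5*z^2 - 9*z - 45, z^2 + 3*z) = z + 3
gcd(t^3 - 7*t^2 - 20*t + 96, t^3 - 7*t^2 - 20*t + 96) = t^3 - 7*t^2 - 20*t + 96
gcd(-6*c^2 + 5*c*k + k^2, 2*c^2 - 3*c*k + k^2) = c - k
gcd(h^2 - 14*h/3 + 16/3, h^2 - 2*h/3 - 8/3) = h - 2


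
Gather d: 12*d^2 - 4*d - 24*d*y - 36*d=12*d^2 + d*(-24*y - 40)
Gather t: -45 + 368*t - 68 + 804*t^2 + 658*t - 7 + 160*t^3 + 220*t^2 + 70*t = 160*t^3 + 1024*t^2 + 1096*t - 120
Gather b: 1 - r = 1 - r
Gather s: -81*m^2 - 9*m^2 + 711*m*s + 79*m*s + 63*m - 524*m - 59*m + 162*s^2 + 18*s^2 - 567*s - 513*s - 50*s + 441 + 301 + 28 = -90*m^2 - 520*m + 180*s^2 + s*(790*m - 1130) + 770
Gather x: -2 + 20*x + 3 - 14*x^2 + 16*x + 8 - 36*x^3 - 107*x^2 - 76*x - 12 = -36*x^3 - 121*x^2 - 40*x - 3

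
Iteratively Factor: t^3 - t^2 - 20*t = (t + 4)*(t^2 - 5*t) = t*(t + 4)*(t - 5)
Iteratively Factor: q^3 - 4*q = (q - 2)*(q^2 + 2*q) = q*(q - 2)*(q + 2)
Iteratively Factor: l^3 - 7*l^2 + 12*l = (l)*(l^2 - 7*l + 12) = l*(l - 4)*(l - 3)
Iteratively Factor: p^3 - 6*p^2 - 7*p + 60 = (p - 5)*(p^2 - p - 12) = (p - 5)*(p - 4)*(p + 3)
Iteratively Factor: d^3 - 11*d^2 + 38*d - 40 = (d - 2)*(d^2 - 9*d + 20) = (d - 4)*(d - 2)*(d - 5)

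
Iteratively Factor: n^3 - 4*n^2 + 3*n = (n)*(n^2 - 4*n + 3) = n*(n - 3)*(n - 1)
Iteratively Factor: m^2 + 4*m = (m)*(m + 4)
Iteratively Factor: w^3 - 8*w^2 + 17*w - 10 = (w - 5)*(w^2 - 3*w + 2) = (w - 5)*(w - 1)*(w - 2)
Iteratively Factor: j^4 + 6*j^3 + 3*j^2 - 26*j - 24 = (j + 3)*(j^3 + 3*j^2 - 6*j - 8) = (j - 2)*(j + 3)*(j^2 + 5*j + 4) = (j - 2)*(j + 1)*(j + 3)*(j + 4)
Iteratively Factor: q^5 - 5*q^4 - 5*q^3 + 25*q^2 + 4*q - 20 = (q - 1)*(q^4 - 4*q^3 - 9*q^2 + 16*q + 20) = (q - 1)*(q + 2)*(q^3 - 6*q^2 + 3*q + 10) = (q - 2)*(q - 1)*(q + 2)*(q^2 - 4*q - 5) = (q - 5)*(q - 2)*(q - 1)*(q + 2)*(q + 1)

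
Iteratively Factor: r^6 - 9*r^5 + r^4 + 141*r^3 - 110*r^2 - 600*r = (r + 2)*(r^5 - 11*r^4 + 23*r^3 + 95*r^2 - 300*r) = (r + 2)*(r + 3)*(r^4 - 14*r^3 + 65*r^2 - 100*r) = (r - 5)*(r + 2)*(r + 3)*(r^3 - 9*r^2 + 20*r) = r*(r - 5)*(r + 2)*(r + 3)*(r^2 - 9*r + 20) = r*(r - 5)*(r - 4)*(r + 2)*(r + 3)*(r - 5)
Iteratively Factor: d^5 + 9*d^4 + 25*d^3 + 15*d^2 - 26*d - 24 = (d - 1)*(d^4 + 10*d^3 + 35*d^2 + 50*d + 24) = (d - 1)*(d + 2)*(d^3 + 8*d^2 + 19*d + 12) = (d - 1)*(d + 2)*(d + 4)*(d^2 + 4*d + 3) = (d - 1)*(d + 1)*(d + 2)*(d + 4)*(d + 3)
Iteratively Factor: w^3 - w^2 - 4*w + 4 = (w + 2)*(w^2 - 3*w + 2) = (w - 2)*(w + 2)*(w - 1)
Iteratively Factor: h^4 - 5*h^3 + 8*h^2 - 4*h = (h - 2)*(h^3 - 3*h^2 + 2*h) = (h - 2)^2*(h^2 - h) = h*(h - 2)^2*(h - 1)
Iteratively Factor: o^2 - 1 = (o - 1)*(o + 1)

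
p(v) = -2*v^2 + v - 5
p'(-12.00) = 49.00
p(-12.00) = -305.00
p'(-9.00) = 37.00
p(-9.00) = -176.00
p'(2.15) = -7.60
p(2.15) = -12.10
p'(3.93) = -14.72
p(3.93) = -31.96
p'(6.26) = -24.04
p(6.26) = -77.12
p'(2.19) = -7.76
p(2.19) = -12.40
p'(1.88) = -6.52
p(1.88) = -10.19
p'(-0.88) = 4.52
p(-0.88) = -7.43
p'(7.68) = -29.72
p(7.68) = -115.28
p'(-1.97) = 8.88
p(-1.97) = -14.73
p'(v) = 1 - 4*v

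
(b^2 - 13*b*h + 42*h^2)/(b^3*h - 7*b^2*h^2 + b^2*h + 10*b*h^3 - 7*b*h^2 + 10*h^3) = (b^2 - 13*b*h + 42*h^2)/(h*(b^3 - 7*b^2*h + b^2 + 10*b*h^2 - 7*b*h + 10*h^2))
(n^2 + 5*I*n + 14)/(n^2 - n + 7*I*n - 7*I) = (n - 2*I)/(n - 1)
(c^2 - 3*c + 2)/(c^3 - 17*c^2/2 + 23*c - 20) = 2*(c - 1)/(2*c^2 - 13*c + 20)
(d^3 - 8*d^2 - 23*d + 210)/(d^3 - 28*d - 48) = (d^2 - 2*d - 35)/(d^2 + 6*d + 8)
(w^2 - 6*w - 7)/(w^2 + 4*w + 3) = (w - 7)/(w + 3)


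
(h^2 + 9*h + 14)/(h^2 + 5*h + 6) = (h + 7)/(h + 3)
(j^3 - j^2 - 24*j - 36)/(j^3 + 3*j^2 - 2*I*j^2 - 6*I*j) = (j^2 - 4*j - 12)/(j*(j - 2*I))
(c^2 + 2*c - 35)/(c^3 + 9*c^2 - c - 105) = (c - 5)/(c^2 + 2*c - 15)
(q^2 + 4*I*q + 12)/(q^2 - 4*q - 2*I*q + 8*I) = (q + 6*I)/(q - 4)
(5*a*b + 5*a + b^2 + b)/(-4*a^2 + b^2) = (-5*a*b - 5*a - b^2 - b)/(4*a^2 - b^2)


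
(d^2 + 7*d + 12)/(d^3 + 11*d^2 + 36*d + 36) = (d + 4)/(d^2 + 8*d + 12)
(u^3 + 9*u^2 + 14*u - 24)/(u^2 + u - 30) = (u^2 + 3*u - 4)/(u - 5)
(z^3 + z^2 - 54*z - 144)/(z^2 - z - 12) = (z^2 - 2*z - 48)/(z - 4)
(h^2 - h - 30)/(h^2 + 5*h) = (h - 6)/h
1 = 1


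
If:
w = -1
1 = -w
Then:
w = -1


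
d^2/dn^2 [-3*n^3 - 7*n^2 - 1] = -18*n - 14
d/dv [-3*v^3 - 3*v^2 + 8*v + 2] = -9*v^2 - 6*v + 8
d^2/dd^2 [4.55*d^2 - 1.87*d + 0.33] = 9.10000000000000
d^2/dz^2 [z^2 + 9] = 2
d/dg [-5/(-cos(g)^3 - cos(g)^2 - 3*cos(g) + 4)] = 5*(3*cos(g)^2 + 2*cos(g) + 3)*sin(g)/(cos(g)^3 + cos(g)^2 + 3*cos(g) - 4)^2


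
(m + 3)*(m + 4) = m^2 + 7*m + 12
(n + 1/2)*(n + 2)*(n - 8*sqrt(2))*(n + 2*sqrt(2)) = n^4 - 6*sqrt(2)*n^3 + 5*n^3/2 - 31*n^2 - 15*sqrt(2)*n^2 - 80*n - 6*sqrt(2)*n - 32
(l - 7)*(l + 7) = l^2 - 49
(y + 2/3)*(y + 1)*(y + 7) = y^3 + 26*y^2/3 + 37*y/3 + 14/3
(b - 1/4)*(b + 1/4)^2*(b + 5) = b^4 + 21*b^3/4 + 19*b^2/16 - 21*b/64 - 5/64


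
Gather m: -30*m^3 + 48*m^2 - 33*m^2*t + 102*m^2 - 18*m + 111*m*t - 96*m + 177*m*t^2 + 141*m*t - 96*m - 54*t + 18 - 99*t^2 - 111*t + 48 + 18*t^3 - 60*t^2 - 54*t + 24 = -30*m^3 + m^2*(150 - 33*t) + m*(177*t^2 + 252*t - 210) + 18*t^3 - 159*t^2 - 219*t + 90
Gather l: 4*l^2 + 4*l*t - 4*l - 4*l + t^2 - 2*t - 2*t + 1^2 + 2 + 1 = 4*l^2 + l*(4*t - 8) + t^2 - 4*t + 4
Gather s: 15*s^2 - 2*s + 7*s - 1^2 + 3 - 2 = 15*s^2 + 5*s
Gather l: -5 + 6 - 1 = 0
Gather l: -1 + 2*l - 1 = 2*l - 2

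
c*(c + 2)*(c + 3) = c^3 + 5*c^2 + 6*c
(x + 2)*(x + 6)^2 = x^3 + 14*x^2 + 60*x + 72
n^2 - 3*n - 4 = (n - 4)*(n + 1)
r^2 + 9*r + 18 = (r + 3)*(r + 6)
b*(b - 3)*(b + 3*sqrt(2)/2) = b^3 - 3*b^2 + 3*sqrt(2)*b^2/2 - 9*sqrt(2)*b/2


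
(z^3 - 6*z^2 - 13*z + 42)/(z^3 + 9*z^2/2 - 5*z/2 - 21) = 2*(z - 7)/(2*z + 7)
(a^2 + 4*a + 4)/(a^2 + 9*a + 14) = (a + 2)/(a + 7)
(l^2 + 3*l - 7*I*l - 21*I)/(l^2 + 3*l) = (l - 7*I)/l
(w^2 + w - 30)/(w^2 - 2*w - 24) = (-w^2 - w + 30)/(-w^2 + 2*w + 24)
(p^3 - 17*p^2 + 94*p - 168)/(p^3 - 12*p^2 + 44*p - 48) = (p - 7)/(p - 2)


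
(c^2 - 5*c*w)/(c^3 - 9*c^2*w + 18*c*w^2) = (c - 5*w)/(c^2 - 9*c*w + 18*w^2)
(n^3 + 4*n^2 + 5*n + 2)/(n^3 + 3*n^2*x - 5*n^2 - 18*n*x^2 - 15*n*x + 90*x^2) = (n^3 + 4*n^2 + 5*n + 2)/(n^3 + 3*n^2*x - 5*n^2 - 18*n*x^2 - 15*n*x + 90*x^2)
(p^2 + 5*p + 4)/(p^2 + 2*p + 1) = (p + 4)/(p + 1)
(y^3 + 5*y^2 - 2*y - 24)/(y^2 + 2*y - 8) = y + 3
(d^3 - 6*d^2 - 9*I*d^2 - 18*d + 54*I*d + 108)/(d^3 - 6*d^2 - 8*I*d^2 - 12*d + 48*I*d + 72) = (d - 3*I)/(d - 2*I)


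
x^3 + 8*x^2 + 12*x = x*(x + 2)*(x + 6)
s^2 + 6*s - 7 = (s - 1)*(s + 7)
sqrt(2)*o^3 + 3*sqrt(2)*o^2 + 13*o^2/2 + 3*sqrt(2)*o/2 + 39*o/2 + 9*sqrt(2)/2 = (o + 3)*(o + 3*sqrt(2))*(sqrt(2)*o + 1/2)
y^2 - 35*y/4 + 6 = (y - 8)*(y - 3/4)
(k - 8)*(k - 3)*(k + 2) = k^3 - 9*k^2 + 2*k + 48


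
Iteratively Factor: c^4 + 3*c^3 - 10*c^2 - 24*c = (c + 4)*(c^3 - c^2 - 6*c) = c*(c + 4)*(c^2 - c - 6) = c*(c - 3)*(c + 4)*(c + 2)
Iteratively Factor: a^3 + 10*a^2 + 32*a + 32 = (a + 2)*(a^2 + 8*a + 16) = (a + 2)*(a + 4)*(a + 4)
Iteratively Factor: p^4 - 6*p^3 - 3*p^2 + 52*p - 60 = (p - 5)*(p^3 - p^2 - 8*p + 12) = (p - 5)*(p - 2)*(p^2 + p - 6) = (p - 5)*(p - 2)*(p + 3)*(p - 2)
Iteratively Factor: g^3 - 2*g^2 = (g - 2)*(g^2) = g*(g - 2)*(g)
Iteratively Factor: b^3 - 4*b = (b + 2)*(b^2 - 2*b) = b*(b + 2)*(b - 2)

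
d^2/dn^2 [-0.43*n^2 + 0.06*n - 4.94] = -0.860000000000000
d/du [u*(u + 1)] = 2*u + 1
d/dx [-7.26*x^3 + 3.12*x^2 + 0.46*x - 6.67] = -21.78*x^2 + 6.24*x + 0.46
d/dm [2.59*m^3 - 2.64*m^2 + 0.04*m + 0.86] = 7.77*m^2 - 5.28*m + 0.04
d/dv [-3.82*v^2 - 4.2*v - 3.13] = -7.64*v - 4.2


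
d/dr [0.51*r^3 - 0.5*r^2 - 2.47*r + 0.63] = 1.53*r^2 - 1.0*r - 2.47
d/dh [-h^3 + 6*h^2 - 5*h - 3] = -3*h^2 + 12*h - 5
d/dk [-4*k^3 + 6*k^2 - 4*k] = -12*k^2 + 12*k - 4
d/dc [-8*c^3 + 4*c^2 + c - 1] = -24*c^2 + 8*c + 1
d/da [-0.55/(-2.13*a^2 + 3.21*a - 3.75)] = (1.7655 - 2.343*a)/(2.13*a^2 - 3.21*a + 3.75)^2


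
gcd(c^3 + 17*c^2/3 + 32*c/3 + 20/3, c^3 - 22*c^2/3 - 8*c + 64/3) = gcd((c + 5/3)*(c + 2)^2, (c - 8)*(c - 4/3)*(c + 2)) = c + 2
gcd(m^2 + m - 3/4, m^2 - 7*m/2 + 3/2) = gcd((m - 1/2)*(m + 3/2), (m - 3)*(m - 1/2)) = m - 1/2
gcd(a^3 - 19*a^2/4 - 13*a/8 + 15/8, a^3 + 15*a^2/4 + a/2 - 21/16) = a^2 + a/4 - 3/8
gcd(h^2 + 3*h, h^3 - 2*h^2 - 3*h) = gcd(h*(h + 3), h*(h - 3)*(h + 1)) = h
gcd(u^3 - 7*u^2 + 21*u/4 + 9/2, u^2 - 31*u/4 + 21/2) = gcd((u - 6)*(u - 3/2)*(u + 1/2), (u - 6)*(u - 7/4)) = u - 6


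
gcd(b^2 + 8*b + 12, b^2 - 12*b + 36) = 1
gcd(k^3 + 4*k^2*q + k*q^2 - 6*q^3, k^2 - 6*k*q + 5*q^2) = -k + q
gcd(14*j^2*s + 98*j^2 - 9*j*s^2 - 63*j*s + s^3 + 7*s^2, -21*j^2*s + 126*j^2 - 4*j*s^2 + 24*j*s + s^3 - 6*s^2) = -7*j + s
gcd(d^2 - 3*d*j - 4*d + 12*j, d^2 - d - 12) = d - 4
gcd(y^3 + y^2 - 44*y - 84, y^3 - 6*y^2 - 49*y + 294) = y - 7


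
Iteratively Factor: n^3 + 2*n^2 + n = (n + 1)*(n^2 + n) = n*(n + 1)*(n + 1)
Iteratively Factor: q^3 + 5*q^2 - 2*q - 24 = (q + 4)*(q^2 + q - 6) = (q - 2)*(q + 4)*(q + 3)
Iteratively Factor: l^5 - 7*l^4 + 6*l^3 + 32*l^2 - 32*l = (l - 1)*(l^4 - 6*l^3 + 32*l) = l*(l - 1)*(l^3 - 6*l^2 + 32) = l*(l - 1)*(l + 2)*(l^2 - 8*l + 16) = l*(l - 4)*(l - 1)*(l + 2)*(l - 4)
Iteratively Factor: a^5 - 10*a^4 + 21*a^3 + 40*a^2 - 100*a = (a - 5)*(a^4 - 5*a^3 - 4*a^2 + 20*a) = (a - 5)*(a - 2)*(a^3 - 3*a^2 - 10*a) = a*(a - 5)*(a - 2)*(a^2 - 3*a - 10) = a*(a - 5)^2*(a - 2)*(a + 2)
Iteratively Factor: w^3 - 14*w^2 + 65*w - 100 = (w - 5)*(w^2 - 9*w + 20) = (w - 5)^2*(w - 4)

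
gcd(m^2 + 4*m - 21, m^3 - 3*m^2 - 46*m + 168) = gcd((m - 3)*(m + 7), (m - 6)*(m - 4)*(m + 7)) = m + 7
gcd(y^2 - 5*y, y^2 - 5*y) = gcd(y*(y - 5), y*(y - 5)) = y^2 - 5*y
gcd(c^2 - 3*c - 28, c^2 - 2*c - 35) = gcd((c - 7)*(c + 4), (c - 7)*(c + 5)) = c - 7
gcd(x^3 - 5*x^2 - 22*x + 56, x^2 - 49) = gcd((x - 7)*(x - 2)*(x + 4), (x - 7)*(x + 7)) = x - 7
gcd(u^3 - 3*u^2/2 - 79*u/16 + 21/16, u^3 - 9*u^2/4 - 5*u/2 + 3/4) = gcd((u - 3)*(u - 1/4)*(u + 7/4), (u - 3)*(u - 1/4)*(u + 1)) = u^2 - 13*u/4 + 3/4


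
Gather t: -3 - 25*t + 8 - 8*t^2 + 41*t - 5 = -8*t^2 + 16*t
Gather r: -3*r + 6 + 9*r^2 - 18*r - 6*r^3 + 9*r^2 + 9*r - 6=-6*r^3 + 18*r^2 - 12*r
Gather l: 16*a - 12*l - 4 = 16*a - 12*l - 4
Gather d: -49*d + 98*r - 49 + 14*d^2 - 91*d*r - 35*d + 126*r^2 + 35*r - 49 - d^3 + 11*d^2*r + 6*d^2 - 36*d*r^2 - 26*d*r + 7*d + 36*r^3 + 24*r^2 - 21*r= -d^3 + d^2*(11*r + 20) + d*(-36*r^2 - 117*r - 77) + 36*r^3 + 150*r^2 + 112*r - 98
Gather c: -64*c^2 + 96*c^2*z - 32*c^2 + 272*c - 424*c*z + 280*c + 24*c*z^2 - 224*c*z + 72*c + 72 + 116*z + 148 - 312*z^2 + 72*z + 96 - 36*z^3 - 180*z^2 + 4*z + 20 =c^2*(96*z - 96) + c*(24*z^2 - 648*z + 624) - 36*z^3 - 492*z^2 + 192*z + 336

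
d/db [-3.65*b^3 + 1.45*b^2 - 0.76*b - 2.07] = -10.95*b^2 + 2.9*b - 0.76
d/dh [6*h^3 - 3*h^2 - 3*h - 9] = 18*h^2 - 6*h - 3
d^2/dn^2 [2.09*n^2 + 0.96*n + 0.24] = 4.18000000000000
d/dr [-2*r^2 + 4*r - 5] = 4 - 4*r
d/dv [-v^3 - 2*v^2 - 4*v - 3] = -3*v^2 - 4*v - 4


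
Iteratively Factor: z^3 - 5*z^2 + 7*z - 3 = (z - 1)*(z^2 - 4*z + 3) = (z - 3)*(z - 1)*(z - 1)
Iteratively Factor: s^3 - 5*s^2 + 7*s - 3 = (s - 3)*(s^2 - 2*s + 1) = (s - 3)*(s - 1)*(s - 1)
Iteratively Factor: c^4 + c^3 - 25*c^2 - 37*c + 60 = (c + 3)*(c^3 - 2*c^2 - 19*c + 20) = (c - 1)*(c + 3)*(c^2 - c - 20) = (c - 1)*(c + 3)*(c + 4)*(c - 5)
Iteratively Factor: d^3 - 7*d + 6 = (d - 1)*(d^2 + d - 6) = (d - 1)*(d + 3)*(d - 2)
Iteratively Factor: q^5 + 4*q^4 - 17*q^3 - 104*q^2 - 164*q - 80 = (q + 2)*(q^4 + 2*q^3 - 21*q^2 - 62*q - 40) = (q + 2)^2*(q^3 - 21*q - 20) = (q + 1)*(q + 2)^2*(q^2 - q - 20) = (q + 1)*(q + 2)^2*(q + 4)*(q - 5)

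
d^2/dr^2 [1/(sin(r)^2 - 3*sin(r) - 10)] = (-4*sin(r)^4 + 9*sin(r)^3 - 43*sin(r)^2 + 12*sin(r) + 38)/((sin(r) - 5)^3*(sin(r) + 2)^3)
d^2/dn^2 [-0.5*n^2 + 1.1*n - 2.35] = -1.00000000000000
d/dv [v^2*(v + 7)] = v*(3*v + 14)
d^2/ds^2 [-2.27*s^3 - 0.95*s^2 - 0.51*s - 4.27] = -13.62*s - 1.9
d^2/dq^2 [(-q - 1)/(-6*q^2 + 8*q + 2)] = ((1 - 9*q)*(-3*q^2 + 4*q + 1) - 4*(q + 1)*(3*q - 2)^2)/(-3*q^2 + 4*q + 1)^3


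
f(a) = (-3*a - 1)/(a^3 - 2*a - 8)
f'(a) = (2 - 3*a^2)*(-3*a - 1)/(a^3 - 2*a - 8)^2 - 3/(a^3 - 2*a - 8) = (-3*a^3 + 6*a + (3*a + 1)*(3*a^2 - 2) + 24)/(-a^3 + 2*a + 8)^2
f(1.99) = 1.70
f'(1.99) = 4.83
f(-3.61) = -0.21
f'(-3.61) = -0.10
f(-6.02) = -0.08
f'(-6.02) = -0.03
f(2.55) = -2.48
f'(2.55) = 11.63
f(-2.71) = -0.32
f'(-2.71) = -0.15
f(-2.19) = -0.39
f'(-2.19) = -0.13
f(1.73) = 0.99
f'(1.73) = 1.57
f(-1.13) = -0.33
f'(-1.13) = 0.33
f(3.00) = -0.77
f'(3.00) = 1.25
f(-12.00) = -0.02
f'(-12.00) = 0.00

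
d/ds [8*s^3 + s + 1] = 24*s^2 + 1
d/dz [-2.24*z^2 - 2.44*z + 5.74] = -4.48*z - 2.44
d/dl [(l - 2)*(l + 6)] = 2*l + 4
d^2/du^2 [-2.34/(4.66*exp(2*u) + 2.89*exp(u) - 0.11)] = (-2.34*(9.32*exp(u) + 2.89)*(18.64*exp(u) + 5.78)*exp(u) + (43.6176*exp(u) + 6.7626)*(4.66*exp(2*u) + 2.89*exp(u) - 0.11))*exp(u)/(4.66*exp(2*u) + 2.89*exp(u) - 0.11)^3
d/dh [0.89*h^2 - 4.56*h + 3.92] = 1.78*h - 4.56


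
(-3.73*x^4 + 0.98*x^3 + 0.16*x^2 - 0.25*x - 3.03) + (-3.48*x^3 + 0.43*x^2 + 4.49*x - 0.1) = -3.73*x^4 - 2.5*x^3 + 0.59*x^2 + 4.24*x - 3.13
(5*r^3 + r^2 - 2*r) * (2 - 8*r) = -40*r^4 + 2*r^3 + 18*r^2 - 4*r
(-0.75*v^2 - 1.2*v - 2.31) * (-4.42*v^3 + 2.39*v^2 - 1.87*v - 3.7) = 3.315*v^5 + 3.5115*v^4 + 8.7447*v^3 - 0.5019*v^2 + 8.7597*v + 8.547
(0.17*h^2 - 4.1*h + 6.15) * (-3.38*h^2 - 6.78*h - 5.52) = -0.5746*h^4 + 12.7054*h^3 + 6.0726*h^2 - 19.065*h - 33.948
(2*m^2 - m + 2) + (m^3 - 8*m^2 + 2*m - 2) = m^3 - 6*m^2 + m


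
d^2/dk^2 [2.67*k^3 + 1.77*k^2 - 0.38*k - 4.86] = 16.02*k + 3.54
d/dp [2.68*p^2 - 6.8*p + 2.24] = 5.36*p - 6.8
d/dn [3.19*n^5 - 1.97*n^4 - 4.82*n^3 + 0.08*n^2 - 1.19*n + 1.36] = 15.95*n^4 - 7.88*n^3 - 14.46*n^2 + 0.16*n - 1.19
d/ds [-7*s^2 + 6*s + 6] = 6 - 14*s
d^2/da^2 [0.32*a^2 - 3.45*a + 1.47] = 0.640000000000000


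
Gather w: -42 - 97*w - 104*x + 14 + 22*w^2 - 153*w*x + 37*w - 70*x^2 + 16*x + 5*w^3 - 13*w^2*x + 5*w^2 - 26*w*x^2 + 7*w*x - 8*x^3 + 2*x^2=5*w^3 + w^2*(27 - 13*x) + w*(-26*x^2 - 146*x - 60) - 8*x^3 - 68*x^2 - 88*x - 28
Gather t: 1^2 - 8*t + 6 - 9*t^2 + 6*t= -9*t^2 - 2*t + 7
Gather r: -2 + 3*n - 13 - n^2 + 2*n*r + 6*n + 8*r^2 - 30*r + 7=-n^2 + 9*n + 8*r^2 + r*(2*n - 30) - 8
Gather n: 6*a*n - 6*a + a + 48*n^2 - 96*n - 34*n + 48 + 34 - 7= -5*a + 48*n^2 + n*(6*a - 130) + 75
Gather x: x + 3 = x + 3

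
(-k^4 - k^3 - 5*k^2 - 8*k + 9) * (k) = -k^5 - k^4 - 5*k^3 - 8*k^2 + 9*k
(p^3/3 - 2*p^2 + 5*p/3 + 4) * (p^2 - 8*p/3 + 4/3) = p^5/3 - 26*p^4/9 + 67*p^3/9 - 28*p^2/9 - 76*p/9 + 16/3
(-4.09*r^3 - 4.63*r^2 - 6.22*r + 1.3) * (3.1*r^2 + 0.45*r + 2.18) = -12.679*r^5 - 16.1935*r^4 - 30.2817*r^3 - 8.8624*r^2 - 12.9746*r + 2.834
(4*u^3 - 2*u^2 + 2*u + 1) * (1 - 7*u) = -28*u^4 + 18*u^3 - 16*u^2 - 5*u + 1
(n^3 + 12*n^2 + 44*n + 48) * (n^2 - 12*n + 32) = n^5 - 68*n^3 - 96*n^2 + 832*n + 1536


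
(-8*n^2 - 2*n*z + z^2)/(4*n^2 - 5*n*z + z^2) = (2*n + z)/(-n + z)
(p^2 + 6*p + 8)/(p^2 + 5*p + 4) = (p + 2)/(p + 1)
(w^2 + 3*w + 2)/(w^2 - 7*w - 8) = (w + 2)/(w - 8)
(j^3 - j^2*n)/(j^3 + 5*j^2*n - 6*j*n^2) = j/(j + 6*n)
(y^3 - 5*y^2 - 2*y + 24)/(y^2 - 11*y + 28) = (y^2 - y - 6)/(y - 7)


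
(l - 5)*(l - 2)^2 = l^3 - 9*l^2 + 24*l - 20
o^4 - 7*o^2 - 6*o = o*(o - 3)*(o + 1)*(o + 2)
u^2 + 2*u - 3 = (u - 1)*(u + 3)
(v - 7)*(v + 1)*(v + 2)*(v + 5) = v^4 + v^3 - 39*v^2 - 109*v - 70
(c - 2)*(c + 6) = c^2 + 4*c - 12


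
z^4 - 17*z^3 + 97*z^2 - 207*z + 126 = (z - 7)*(z - 6)*(z - 3)*(z - 1)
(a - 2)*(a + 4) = a^2 + 2*a - 8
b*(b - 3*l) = b^2 - 3*b*l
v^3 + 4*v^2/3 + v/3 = v*(v + 1/3)*(v + 1)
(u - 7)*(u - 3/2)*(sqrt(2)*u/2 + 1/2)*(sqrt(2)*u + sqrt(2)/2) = u^4 - 8*u^3 + sqrt(2)*u^3/2 - 4*sqrt(2)*u^2 + 25*u^2/4 + 25*sqrt(2)*u/8 + 21*u/4 + 21*sqrt(2)/8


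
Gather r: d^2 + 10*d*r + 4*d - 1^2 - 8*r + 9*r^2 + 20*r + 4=d^2 + 4*d + 9*r^2 + r*(10*d + 12) + 3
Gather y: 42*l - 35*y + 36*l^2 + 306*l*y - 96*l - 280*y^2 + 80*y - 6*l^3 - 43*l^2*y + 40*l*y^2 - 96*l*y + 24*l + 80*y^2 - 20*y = -6*l^3 + 36*l^2 - 30*l + y^2*(40*l - 200) + y*(-43*l^2 + 210*l + 25)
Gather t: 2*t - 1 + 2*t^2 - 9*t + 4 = 2*t^2 - 7*t + 3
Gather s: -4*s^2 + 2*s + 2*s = -4*s^2 + 4*s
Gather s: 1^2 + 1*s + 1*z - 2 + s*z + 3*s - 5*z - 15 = s*(z + 4) - 4*z - 16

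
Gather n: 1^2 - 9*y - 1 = -9*y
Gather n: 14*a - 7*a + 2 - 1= 7*a + 1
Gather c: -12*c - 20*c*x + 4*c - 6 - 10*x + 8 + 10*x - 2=c*(-20*x - 8)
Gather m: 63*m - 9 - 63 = 63*m - 72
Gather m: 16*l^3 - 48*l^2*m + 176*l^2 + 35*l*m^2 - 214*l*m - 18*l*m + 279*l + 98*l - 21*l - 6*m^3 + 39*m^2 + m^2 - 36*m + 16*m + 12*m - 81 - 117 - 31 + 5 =16*l^3 + 176*l^2 + 356*l - 6*m^3 + m^2*(35*l + 40) + m*(-48*l^2 - 232*l - 8) - 224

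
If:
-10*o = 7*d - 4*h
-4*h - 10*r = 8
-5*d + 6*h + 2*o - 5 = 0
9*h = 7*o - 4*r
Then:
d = -31/1569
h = 2249/3138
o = 943/3138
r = -1705/1569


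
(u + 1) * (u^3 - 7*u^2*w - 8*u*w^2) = u^4 - 7*u^3*w + u^3 - 8*u^2*w^2 - 7*u^2*w - 8*u*w^2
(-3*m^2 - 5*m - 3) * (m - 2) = -3*m^3 + m^2 + 7*m + 6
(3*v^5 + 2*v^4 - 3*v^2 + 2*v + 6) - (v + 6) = 3*v^5 + 2*v^4 - 3*v^2 + v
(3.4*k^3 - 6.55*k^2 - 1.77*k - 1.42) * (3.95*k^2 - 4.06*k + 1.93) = 13.43*k^5 - 39.6765*k^4 + 26.1635*k^3 - 11.0643*k^2 + 2.3491*k - 2.7406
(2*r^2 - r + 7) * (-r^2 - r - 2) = -2*r^4 - r^3 - 10*r^2 - 5*r - 14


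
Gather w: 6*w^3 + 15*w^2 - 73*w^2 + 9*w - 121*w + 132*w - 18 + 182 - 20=6*w^3 - 58*w^2 + 20*w + 144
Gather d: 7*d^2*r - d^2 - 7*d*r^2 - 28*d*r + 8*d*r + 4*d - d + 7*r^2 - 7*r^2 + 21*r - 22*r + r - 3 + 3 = d^2*(7*r - 1) + d*(-7*r^2 - 20*r + 3)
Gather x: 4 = 4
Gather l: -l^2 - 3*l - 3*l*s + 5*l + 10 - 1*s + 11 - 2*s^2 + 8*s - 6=-l^2 + l*(2 - 3*s) - 2*s^2 + 7*s + 15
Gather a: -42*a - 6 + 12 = 6 - 42*a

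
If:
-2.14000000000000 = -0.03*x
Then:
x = 71.33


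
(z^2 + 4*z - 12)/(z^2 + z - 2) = (z^2 + 4*z - 12)/(z^2 + z - 2)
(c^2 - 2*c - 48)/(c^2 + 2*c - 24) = (c - 8)/(c - 4)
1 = 1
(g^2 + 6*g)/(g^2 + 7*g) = (g + 6)/(g + 7)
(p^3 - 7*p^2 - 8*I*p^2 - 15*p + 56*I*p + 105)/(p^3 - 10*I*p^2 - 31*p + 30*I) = (p - 7)/(p - 2*I)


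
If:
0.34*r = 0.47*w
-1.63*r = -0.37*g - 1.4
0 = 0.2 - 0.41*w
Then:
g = -0.81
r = 0.67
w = 0.49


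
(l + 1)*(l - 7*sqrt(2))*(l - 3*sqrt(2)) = l^3 - 10*sqrt(2)*l^2 + l^2 - 10*sqrt(2)*l + 42*l + 42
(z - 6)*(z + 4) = z^2 - 2*z - 24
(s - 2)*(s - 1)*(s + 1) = s^3 - 2*s^2 - s + 2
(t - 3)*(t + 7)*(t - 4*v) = t^3 - 4*t^2*v + 4*t^2 - 16*t*v - 21*t + 84*v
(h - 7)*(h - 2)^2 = h^3 - 11*h^2 + 32*h - 28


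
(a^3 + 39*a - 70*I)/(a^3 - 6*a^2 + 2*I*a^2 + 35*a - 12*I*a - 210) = (a - 2*I)/(a - 6)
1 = 1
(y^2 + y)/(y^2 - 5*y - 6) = y/(y - 6)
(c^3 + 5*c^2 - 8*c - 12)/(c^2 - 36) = (c^2 - c - 2)/(c - 6)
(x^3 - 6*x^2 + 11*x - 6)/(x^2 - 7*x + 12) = (x^2 - 3*x + 2)/(x - 4)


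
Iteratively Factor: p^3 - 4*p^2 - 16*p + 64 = (p - 4)*(p^2 - 16) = (p - 4)*(p + 4)*(p - 4)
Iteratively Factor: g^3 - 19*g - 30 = (g - 5)*(g^2 + 5*g + 6) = (g - 5)*(g + 2)*(g + 3)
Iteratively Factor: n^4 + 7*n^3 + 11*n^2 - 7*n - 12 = (n - 1)*(n^3 + 8*n^2 + 19*n + 12) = (n - 1)*(n + 4)*(n^2 + 4*n + 3) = (n - 1)*(n + 1)*(n + 4)*(n + 3)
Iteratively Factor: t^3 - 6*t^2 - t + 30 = (t + 2)*(t^2 - 8*t + 15) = (t - 3)*(t + 2)*(t - 5)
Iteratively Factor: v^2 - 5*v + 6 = (v - 2)*(v - 3)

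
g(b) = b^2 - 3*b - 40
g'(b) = 2*b - 3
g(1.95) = -42.05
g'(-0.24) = -3.48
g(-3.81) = -14.05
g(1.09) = -42.08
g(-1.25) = -34.69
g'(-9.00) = -21.00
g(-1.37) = -34.01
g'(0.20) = -2.60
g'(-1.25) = -5.50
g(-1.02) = -35.90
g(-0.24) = -39.22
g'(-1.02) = -5.04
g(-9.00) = 68.00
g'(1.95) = 0.90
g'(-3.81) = -10.62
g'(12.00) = 21.00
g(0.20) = -40.56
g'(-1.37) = -5.74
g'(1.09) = -0.82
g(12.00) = 68.00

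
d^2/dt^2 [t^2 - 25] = 2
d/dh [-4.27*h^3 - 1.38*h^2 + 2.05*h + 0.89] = -12.81*h^2 - 2.76*h + 2.05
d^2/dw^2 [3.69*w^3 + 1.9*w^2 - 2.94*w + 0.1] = 22.14*w + 3.8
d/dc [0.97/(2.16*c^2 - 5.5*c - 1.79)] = (5.335 - 4.1904*c)/(-2.16*c^2 + 5.5*c + 1.79)^2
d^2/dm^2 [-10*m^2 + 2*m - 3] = -20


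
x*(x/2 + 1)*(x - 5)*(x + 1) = x^4/2 - x^3 - 13*x^2/2 - 5*x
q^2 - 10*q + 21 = (q - 7)*(q - 3)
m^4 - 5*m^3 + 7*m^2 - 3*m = m*(m - 3)*(m - 1)^2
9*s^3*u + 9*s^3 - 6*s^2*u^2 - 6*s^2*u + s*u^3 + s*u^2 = (-3*s + u)^2*(s*u + s)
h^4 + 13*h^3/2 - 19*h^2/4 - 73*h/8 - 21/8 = (h - 3/2)*(h + 1/2)^2*(h + 7)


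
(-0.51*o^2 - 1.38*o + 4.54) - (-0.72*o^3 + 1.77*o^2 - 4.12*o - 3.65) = 0.72*o^3 - 2.28*o^2 + 2.74*o + 8.19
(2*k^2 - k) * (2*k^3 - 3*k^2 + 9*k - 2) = 4*k^5 - 8*k^4 + 21*k^3 - 13*k^2 + 2*k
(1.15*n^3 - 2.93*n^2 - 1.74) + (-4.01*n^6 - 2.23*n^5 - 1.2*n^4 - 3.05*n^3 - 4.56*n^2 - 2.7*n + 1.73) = -4.01*n^6 - 2.23*n^5 - 1.2*n^4 - 1.9*n^3 - 7.49*n^2 - 2.7*n - 0.01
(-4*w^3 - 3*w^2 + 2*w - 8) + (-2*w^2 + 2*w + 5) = -4*w^3 - 5*w^2 + 4*w - 3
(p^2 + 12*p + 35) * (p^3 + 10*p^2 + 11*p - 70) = p^5 + 22*p^4 + 166*p^3 + 412*p^2 - 455*p - 2450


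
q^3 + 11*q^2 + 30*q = q*(q + 5)*(q + 6)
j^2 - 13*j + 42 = (j - 7)*(j - 6)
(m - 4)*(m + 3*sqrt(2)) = m^2 - 4*m + 3*sqrt(2)*m - 12*sqrt(2)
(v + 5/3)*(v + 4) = v^2 + 17*v/3 + 20/3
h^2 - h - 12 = (h - 4)*(h + 3)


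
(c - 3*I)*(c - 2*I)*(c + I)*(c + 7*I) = c^4 + 3*I*c^3 + 27*c^2 - 13*I*c + 42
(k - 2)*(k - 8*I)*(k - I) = k^3 - 2*k^2 - 9*I*k^2 - 8*k + 18*I*k + 16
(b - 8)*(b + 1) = b^2 - 7*b - 8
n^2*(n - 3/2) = n^3 - 3*n^2/2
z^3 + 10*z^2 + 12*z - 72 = (z - 2)*(z + 6)^2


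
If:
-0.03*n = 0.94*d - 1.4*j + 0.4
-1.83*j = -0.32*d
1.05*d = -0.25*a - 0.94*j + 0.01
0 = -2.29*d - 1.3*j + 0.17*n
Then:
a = 1.75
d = -0.35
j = -0.06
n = -5.20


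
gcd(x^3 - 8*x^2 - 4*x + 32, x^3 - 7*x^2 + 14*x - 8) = x - 2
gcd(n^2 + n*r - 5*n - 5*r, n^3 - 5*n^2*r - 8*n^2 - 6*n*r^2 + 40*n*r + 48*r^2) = n + r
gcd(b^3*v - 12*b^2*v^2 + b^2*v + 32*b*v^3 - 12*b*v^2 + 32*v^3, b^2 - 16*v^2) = -b + 4*v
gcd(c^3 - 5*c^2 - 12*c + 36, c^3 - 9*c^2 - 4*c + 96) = c + 3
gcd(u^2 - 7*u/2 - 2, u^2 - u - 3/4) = u + 1/2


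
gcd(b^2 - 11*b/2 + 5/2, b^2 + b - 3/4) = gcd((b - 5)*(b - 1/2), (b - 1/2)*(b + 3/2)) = b - 1/2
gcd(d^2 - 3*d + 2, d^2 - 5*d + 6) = d - 2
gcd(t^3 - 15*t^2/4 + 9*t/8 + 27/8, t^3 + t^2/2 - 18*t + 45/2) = t^2 - 9*t/2 + 9/2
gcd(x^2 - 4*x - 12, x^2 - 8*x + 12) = x - 6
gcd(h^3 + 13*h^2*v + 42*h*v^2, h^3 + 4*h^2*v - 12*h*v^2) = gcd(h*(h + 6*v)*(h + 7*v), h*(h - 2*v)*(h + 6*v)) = h^2 + 6*h*v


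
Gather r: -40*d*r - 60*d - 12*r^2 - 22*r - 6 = -60*d - 12*r^2 + r*(-40*d - 22) - 6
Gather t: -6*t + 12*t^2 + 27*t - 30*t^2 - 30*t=-18*t^2 - 9*t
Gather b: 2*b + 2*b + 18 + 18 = 4*b + 36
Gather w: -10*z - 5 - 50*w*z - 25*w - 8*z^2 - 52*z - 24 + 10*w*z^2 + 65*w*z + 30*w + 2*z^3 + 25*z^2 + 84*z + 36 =w*(10*z^2 + 15*z + 5) + 2*z^3 + 17*z^2 + 22*z + 7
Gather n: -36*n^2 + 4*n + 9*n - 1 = -36*n^2 + 13*n - 1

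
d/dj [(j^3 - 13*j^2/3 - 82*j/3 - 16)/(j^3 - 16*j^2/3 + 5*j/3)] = 3*(-3*j^4 + 174*j^3 - 315*j^2 - 512*j + 80)/(j^2*(9*j^4 - 96*j^3 + 286*j^2 - 160*j + 25))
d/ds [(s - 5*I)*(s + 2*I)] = 2*s - 3*I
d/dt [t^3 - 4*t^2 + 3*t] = 3*t^2 - 8*t + 3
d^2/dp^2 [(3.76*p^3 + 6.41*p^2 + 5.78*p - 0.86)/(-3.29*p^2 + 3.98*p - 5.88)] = (-2.8421709430404e-14*p^4 - 266.638144*p^3 + 1327.826892*p^2 - 176.673*p - 719.803808)/(35.611289*p^6 - 129.239754*p^5 + 347.281872*p^4 - 525.008168*p^3 + 620.673984*p^2 - 412.818336*p + 203.297472)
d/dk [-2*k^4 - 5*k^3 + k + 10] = -8*k^3 - 15*k^2 + 1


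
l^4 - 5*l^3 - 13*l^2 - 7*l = l*(l - 7)*(l + 1)^2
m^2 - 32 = (m - 4*sqrt(2))*(m + 4*sqrt(2))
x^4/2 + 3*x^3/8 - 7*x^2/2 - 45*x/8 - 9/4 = (x/2 + 1/2)*(x - 3)*(x + 3/4)*(x + 2)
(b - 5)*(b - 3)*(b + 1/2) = b^3 - 15*b^2/2 + 11*b + 15/2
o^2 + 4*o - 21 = (o - 3)*(o + 7)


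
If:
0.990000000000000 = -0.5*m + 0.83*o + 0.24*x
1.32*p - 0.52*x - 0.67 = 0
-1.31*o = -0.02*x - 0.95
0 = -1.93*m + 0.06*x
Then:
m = 0.05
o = 0.75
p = 1.15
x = 1.64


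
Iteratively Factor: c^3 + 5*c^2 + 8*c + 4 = (c + 1)*(c^2 + 4*c + 4) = (c + 1)*(c + 2)*(c + 2)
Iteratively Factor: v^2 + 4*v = (v)*(v + 4)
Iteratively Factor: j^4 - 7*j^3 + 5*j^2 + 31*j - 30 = (j - 5)*(j^3 - 2*j^2 - 5*j + 6) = (j - 5)*(j + 2)*(j^2 - 4*j + 3) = (j - 5)*(j - 3)*(j + 2)*(j - 1)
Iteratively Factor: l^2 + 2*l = (l)*(l + 2)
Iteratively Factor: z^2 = (z)*(z)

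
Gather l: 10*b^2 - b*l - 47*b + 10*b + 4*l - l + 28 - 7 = 10*b^2 - 37*b + l*(3 - b) + 21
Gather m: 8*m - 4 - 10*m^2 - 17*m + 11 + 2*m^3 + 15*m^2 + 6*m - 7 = 2*m^3 + 5*m^2 - 3*m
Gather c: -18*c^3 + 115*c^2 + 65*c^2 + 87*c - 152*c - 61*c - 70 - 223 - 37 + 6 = -18*c^3 + 180*c^2 - 126*c - 324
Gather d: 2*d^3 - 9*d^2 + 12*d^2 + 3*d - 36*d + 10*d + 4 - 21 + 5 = 2*d^3 + 3*d^2 - 23*d - 12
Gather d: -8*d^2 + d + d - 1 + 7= -8*d^2 + 2*d + 6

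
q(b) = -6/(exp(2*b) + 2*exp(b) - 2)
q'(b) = -6*(-2*exp(2*b) - 2*exp(b))/(exp(2*b) + 2*exp(b) - 2)^2 = 12*(exp(b) + 1)*exp(b)/(exp(2*b) + 2*exp(b) - 2)^2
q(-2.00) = 3.51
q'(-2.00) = 0.63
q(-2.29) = 3.36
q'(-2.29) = 0.42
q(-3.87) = 3.06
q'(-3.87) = 0.07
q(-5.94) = 3.01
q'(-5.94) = 0.01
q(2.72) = -0.02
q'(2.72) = 0.04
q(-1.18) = 4.65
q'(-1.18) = 2.89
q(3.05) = -0.01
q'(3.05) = 0.02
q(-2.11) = 3.44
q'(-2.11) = 0.54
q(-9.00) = 3.00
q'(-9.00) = 0.00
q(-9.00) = 3.00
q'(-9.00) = 0.00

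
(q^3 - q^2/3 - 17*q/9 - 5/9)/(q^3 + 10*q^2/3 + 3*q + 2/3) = (q - 5/3)/(q + 2)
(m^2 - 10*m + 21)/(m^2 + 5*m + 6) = (m^2 - 10*m + 21)/(m^2 + 5*m + 6)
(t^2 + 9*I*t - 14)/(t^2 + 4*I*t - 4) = (t + 7*I)/(t + 2*I)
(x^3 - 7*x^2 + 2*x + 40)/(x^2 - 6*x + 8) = (x^2 - 3*x - 10)/(x - 2)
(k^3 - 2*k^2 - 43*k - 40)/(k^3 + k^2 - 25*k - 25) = (k - 8)/(k - 5)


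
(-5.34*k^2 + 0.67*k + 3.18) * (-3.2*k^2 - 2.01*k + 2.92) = 17.088*k^4 + 8.5894*k^3 - 27.1155*k^2 - 4.4354*k + 9.2856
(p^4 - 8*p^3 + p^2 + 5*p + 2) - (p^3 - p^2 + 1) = p^4 - 9*p^3 + 2*p^2 + 5*p + 1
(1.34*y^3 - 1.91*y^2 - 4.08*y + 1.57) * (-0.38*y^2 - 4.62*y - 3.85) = -0.5092*y^5 - 5.465*y^4 + 5.2156*y^3 + 25.6065*y^2 + 8.4546*y - 6.0445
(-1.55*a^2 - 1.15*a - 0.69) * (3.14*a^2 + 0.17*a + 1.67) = -4.867*a^4 - 3.8745*a^3 - 4.9506*a^2 - 2.0378*a - 1.1523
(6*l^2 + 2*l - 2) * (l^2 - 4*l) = 6*l^4 - 22*l^3 - 10*l^2 + 8*l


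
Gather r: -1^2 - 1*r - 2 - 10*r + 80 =77 - 11*r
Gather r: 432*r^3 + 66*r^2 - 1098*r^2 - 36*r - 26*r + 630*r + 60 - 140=432*r^3 - 1032*r^2 + 568*r - 80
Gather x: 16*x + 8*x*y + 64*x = x*(8*y + 80)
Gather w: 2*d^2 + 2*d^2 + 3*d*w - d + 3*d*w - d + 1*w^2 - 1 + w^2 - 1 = 4*d^2 + 6*d*w - 2*d + 2*w^2 - 2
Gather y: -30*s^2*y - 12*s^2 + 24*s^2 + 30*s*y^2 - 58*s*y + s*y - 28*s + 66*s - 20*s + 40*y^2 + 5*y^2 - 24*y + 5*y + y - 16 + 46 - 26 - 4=12*s^2 + 18*s + y^2*(30*s + 45) + y*(-30*s^2 - 57*s - 18)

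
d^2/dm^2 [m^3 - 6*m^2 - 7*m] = 6*m - 12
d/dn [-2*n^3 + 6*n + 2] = 6 - 6*n^2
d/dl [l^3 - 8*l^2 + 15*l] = 3*l^2 - 16*l + 15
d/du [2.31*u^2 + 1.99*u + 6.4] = 4.62*u + 1.99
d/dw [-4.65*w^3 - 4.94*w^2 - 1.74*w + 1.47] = -13.95*w^2 - 9.88*w - 1.74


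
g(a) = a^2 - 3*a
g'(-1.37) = -5.74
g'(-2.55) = -8.10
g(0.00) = 0.00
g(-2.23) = 11.66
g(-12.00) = 180.00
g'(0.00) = -3.00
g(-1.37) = 5.99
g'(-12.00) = -27.00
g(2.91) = -0.26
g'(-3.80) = -10.60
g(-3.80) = 25.84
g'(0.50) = -2.00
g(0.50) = -1.25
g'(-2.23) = -7.46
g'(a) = 2*a - 3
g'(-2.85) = -8.70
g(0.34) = -0.90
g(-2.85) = 16.67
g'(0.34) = -2.32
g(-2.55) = 14.15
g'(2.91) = 2.82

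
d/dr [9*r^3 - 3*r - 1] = 27*r^2 - 3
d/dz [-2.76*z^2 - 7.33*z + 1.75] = -5.52*z - 7.33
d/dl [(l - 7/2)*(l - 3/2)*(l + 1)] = 3*l^2 - 8*l + 1/4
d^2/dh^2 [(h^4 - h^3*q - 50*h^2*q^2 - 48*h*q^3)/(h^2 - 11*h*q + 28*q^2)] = 2*(h^6 - 33*h^5*q + 447*h^4*q^2 - 3155*h^3*q^3 + 9828*h^2*q^4 + 1680*h*q^5 - 53984*q^6)/(h^6 - 33*h^5*q + 447*h^4*q^2 - 3179*h^3*q^3 + 12516*h^2*q^4 - 25872*h*q^5 + 21952*q^6)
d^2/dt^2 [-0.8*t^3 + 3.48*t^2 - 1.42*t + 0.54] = 6.96 - 4.8*t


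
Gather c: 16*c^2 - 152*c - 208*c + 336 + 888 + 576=16*c^2 - 360*c + 1800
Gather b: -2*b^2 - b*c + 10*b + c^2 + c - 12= -2*b^2 + b*(10 - c) + c^2 + c - 12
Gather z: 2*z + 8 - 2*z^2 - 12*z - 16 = -2*z^2 - 10*z - 8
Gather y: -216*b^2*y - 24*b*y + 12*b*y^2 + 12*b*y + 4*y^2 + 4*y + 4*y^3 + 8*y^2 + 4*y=4*y^3 + y^2*(12*b + 12) + y*(-216*b^2 - 12*b + 8)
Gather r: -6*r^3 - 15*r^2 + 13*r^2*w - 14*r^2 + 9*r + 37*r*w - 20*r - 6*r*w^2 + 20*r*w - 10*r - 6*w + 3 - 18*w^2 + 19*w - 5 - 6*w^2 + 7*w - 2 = -6*r^3 + r^2*(13*w - 29) + r*(-6*w^2 + 57*w - 21) - 24*w^2 + 20*w - 4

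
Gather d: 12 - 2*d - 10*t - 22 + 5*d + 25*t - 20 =3*d + 15*t - 30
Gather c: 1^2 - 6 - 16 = -21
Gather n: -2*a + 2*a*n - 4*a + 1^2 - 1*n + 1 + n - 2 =2*a*n - 6*a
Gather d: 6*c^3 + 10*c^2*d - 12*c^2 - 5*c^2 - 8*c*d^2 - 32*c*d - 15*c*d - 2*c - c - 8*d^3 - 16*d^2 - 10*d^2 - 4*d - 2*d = 6*c^3 - 17*c^2 - 3*c - 8*d^3 + d^2*(-8*c - 26) + d*(10*c^2 - 47*c - 6)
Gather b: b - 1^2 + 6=b + 5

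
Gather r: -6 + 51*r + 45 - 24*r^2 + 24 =-24*r^2 + 51*r + 63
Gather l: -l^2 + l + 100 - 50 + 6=-l^2 + l + 56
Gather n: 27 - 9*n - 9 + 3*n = 18 - 6*n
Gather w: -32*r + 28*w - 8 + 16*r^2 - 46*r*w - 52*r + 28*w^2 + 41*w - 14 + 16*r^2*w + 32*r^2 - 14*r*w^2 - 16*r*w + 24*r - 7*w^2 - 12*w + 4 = 48*r^2 - 60*r + w^2*(21 - 14*r) + w*(16*r^2 - 62*r + 57) - 18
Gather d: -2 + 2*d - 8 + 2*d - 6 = 4*d - 16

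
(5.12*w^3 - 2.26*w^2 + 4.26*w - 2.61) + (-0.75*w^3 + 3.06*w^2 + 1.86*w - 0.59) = 4.37*w^3 + 0.8*w^2 + 6.12*w - 3.2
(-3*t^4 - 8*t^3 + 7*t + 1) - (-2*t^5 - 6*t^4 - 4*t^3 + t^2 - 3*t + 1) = 2*t^5 + 3*t^4 - 4*t^3 - t^2 + 10*t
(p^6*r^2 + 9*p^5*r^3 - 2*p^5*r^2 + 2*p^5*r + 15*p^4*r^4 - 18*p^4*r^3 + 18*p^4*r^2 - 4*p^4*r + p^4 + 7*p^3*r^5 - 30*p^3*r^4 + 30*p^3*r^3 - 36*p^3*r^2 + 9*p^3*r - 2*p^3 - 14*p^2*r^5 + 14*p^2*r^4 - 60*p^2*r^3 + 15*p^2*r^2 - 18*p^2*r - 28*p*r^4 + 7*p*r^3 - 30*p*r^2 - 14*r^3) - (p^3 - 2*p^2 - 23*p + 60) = p^6*r^2 + 9*p^5*r^3 - 2*p^5*r^2 + 2*p^5*r + 15*p^4*r^4 - 18*p^4*r^3 + 18*p^4*r^2 - 4*p^4*r + p^4 + 7*p^3*r^5 - 30*p^3*r^4 + 30*p^3*r^3 - 36*p^3*r^2 + 9*p^3*r - 3*p^3 - 14*p^2*r^5 + 14*p^2*r^4 - 60*p^2*r^3 + 15*p^2*r^2 - 18*p^2*r + 2*p^2 - 28*p*r^4 + 7*p*r^3 - 30*p*r^2 + 23*p - 14*r^3 - 60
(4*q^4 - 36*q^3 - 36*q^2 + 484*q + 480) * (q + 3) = 4*q^5 - 24*q^4 - 144*q^3 + 376*q^2 + 1932*q + 1440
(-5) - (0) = -5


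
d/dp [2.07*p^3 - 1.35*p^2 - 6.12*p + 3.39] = 6.21*p^2 - 2.7*p - 6.12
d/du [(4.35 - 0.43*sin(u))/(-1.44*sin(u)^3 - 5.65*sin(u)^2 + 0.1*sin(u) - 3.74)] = (-1.2384*sin(u)^3 + 16.3625*sin(u)^2 + 49.155*sin(u) + 1.1732)*cos(u)/(2.0736*sin(u)^6 + 16.272*sin(u)^5 + 31.6345*sin(u)^4 + 9.6412*sin(u)^3 + 42.272*sin(u)^2 - 0.748*sin(u) + 13.9876)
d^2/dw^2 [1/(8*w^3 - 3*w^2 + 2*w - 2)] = 2*(3*(1 - 8*w)*(8*w^3 - 3*w^2 + 2*w - 2) + 4*(12*w^2 - 3*w + 1)^2)/(8*w^3 - 3*w^2 + 2*w - 2)^3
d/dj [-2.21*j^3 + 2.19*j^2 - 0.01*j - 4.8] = -6.63*j^2 + 4.38*j - 0.01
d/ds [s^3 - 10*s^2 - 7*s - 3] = 3*s^2 - 20*s - 7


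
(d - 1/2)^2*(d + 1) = d^3 - 3*d/4 + 1/4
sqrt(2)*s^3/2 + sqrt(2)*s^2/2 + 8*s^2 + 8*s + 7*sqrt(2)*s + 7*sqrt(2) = (s + sqrt(2))*(s + 7*sqrt(2))*(sqrt(2)*s/2 + sqrt(2)/2)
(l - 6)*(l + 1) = l^2 - 5*l - 6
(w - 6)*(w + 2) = w^2 - 4*w - 12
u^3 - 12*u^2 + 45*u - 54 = (u - 6)*(u - 3)^2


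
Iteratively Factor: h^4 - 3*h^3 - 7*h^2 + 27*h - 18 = (h - 3)*(h^3 - 7*h + 6) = (h - 3)*(h - 2)*(h^2 + 2*h - 3) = (h - 3)*(h - 2)*(h - 1)*(h + 3)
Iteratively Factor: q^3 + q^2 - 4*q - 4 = (q + 2)*(q^2 - q - 2) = (q - 2)*(q + 2)*(q + 1)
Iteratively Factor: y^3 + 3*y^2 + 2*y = (y + 1)*(y^2 + 2*y) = (y + 1)*(y + 2)*(y)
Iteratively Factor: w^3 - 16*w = (w + 4)*(w^2 - 4*w) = (w - 4)*(w + 4)*(w)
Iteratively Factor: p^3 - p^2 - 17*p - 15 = (p - 5)*(p^2 + 4*p + 3) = (p - 5)*(p + 1)*(p + 3)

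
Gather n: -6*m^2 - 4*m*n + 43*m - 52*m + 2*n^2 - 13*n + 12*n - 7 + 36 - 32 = -6*m^2 - 9*m + 2*n^2 + n*(-4*m - 1) - 3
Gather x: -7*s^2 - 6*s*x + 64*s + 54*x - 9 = -7*s^2 + 64*s + x*(54 - 6*s) - 9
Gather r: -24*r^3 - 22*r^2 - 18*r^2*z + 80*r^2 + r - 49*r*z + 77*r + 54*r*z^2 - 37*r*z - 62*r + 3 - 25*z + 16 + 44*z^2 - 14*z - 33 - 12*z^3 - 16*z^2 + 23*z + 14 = -24*r^3 + r^2*(58 - 18*z) + r*(54*z^2 - 86*z + 16) - 12*z^3 + 28*z^2 - 16*z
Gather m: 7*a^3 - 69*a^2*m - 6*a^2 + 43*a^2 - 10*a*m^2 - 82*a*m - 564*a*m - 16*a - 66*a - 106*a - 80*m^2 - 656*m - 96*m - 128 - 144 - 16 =7*a^3 + 37*a^2 - 188*a + m^2*(-10*a - 80) + m*(-69*a^2 - 646*a - 752) - 288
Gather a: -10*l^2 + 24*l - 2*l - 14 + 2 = -10*l^2 + 22*l - 12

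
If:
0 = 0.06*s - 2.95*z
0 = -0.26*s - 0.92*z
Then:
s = 0.00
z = 0.00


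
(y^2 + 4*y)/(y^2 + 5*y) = (y + 4)/(y + 5)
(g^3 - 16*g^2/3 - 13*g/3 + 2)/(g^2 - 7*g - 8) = (g^2 - 19*g/3 + 2)/(g - 8)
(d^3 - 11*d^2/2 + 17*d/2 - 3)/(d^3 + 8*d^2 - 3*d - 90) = (d^2 - 5*d/2 + 1)/(d^2 + 11*d + 30)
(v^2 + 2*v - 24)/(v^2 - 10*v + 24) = (v + 6)/(v - 6)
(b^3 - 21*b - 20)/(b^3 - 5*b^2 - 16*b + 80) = (b + 1)/(b - 4)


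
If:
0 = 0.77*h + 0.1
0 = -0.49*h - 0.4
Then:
No Solution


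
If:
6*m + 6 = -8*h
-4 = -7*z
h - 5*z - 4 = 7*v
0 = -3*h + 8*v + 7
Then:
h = -41/91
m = -109/273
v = -95/91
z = 4/7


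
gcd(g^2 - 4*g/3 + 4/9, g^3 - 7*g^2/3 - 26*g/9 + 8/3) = g - 2/3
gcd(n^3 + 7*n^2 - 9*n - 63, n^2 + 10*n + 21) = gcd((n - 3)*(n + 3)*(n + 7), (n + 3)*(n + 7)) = n^2 + 10*n + 21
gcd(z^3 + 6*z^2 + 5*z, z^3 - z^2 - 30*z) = z^2 + 5*z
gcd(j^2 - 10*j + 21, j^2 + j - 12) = j - 3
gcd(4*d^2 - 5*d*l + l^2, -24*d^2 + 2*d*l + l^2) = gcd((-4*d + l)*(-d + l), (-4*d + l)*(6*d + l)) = 4*d - l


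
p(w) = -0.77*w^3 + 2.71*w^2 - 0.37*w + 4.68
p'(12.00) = -267.97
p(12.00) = -940.08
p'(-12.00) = -398.05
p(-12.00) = 1729.92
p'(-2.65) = -30.95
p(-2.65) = 39.02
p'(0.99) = 2.73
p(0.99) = 6.22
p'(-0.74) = -5.65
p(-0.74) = 6.75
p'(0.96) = 2.70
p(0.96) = 6.14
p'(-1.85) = -18.30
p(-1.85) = 19.51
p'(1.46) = 2.62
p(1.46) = 7.52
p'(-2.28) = -24.74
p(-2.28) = 28.74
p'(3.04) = -5.24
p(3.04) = 6.97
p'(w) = -2.31*w^2 + 5.42*w - 0.37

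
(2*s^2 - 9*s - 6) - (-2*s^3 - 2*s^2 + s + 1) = 2*s^3 + 4*s^2 - 10*s - 7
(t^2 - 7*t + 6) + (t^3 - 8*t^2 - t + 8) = t^3 - 7*t^2 - 8*t + 14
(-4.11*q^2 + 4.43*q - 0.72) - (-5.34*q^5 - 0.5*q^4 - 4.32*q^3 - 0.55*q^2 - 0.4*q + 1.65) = 5.34*q^5 + 0.5*q^4 + 4.32*q^3 - 3.56*q^2 + 4.83*q - 2.37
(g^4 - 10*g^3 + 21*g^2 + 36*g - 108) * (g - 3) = g^5 - 13*g^4 + 51*g^3 - 27*g^2 - 216*g + 324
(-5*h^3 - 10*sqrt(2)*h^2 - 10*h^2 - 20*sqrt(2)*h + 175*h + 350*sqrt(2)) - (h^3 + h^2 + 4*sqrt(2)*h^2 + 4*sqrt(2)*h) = -6*h^3 - 14*sqrt(2)*h^2 - 11*h^2 - 24*sqrt(2)*h + 175*h + 350*sqrt(2)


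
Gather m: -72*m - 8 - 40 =-72*m - 48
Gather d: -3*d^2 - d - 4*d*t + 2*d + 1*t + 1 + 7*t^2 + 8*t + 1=-3*d^2 + d*(1 - 4*t) + 7*t^2 + 9*t + 2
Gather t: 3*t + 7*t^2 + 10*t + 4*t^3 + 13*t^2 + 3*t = 4*t^3 + 20*t^2 + 16*t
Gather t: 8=8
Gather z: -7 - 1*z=-z - 7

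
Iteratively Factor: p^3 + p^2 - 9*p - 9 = (p - 3)*(p^2 + 4*p + 3) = (p - 3)*(p + 3)*(p + 1)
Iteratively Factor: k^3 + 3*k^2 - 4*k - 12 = (k + 3)*(k^2 - 4) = (k - 2)*(k + 3)*(k + 2)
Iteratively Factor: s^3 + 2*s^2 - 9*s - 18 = (s + 3)*(s^2 - s - 6) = (s + 2)*(s + 3)*(s - 3)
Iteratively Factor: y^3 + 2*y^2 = (y)*(y^2 + 2*y) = y^2*(y + 2)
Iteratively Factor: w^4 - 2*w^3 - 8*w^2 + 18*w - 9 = (w - 1)*(w^3 - w^2 - 9*w + 9) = (w - 3)*(w - 1)*(w^2 + 2*w - 3) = (w - 3)*(w - 1)*(w + 3)*(w - 1)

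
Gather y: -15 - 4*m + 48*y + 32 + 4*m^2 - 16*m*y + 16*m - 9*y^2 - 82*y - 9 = 4*m^2 + 12*m - 9*y^2 + y*(-16*m - 34) + 8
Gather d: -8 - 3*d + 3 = -3*d - 5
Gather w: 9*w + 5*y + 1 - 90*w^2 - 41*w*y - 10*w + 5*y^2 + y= -90*w^2 + w*(-41*y - 1) + 5*y^2 + 6*y + 1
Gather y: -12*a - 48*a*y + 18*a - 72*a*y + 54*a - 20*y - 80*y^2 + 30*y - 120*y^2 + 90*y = 60*a - 200*y^2 + y*(100 - 120*a)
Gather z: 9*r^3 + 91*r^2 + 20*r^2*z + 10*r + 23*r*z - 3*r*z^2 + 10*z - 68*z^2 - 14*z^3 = 9*r^3 + 91*r^2 + 10*r - 14*z^3 + z^2*(-3*r - 68) + z*(20*r^2 + 23*r + 10)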